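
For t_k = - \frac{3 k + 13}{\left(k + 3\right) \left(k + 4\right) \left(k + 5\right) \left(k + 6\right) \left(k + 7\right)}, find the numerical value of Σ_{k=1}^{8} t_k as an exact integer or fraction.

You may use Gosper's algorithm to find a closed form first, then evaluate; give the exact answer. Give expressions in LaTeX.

Σ = -1/180

t_(k+1)/t_k = (k + 3)*(3*k + 16)/((k + 8)*(3*k + 13)).
Gosper form: A/B · C(k+1)/C(k) with A=k + 3, B=k + 8, C=k + 13/3.
Key eq: (k + 3)·f(k+1) = (k + 7)·f(k) + (k + 13/3).
d = 4 from the (1,1,1) case.
A polynomial solution: f(k) = k*(k + 4)*(k**2 + 14*k + 63)/270.
Then R = B(k−1)f/C = k*(k + 4)*(k + 7)*(k**2 + 14*k + 63)/(90*(3*k + 13)), so s_k = R(k)·t_k = k*(-k**2 - 14*k - 63)/(90*(k**3 + 14*k**2 + 63*k + 90)).
Check: Δs_k = (-3*k - 13)/(k**5 + 25*k**4 + 245*k**3 + 1175*k**2 + 2754*k + 2520). ✓
Evaluate s at k=9 and k=1: -3/280 and -13/2520; difference -1/180.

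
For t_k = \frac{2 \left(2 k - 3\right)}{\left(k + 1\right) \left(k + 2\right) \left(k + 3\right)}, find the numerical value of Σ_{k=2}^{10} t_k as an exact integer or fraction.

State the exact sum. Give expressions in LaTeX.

Σ = 4/13

r(k) = (k + 1)*(2*k - 1)/((k + 4)*(2*k - 3)) after simplifying.
Take A(k)=k + 1, B(k)=k + 4, C(k)=k - 3/2.
Set up (k + 1)·f(k+1) − (k + 3)·f(k) − (k - 3/2) = 0.
From deg A=1, deg B=1, deg C=1: d=2.
Match coefficients ⇒ f(k) = -k*(k + 11)/8.
Then R = B(k−1)f/C = -k*(k + 3)*(k + 11)/(4*(2*k - 3)), so s_k = R(k)·t_k = k*(-k - 11)/(2*(k + 1)*(k + 2)).
Verify: 2*(2*k - 3)/(k**3 + 6*k**2 + 11*k + 6) matches t_k.
Evaluate s at k=11 and k=2: -121/156 and -13/12; difference 4/13.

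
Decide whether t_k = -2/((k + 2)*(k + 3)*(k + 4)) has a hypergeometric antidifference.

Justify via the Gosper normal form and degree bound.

Yes. s_k = k*(-k - 5)/(6*(k + 2)*(k + 3)).

Compute t_(k+1)/t_k: get (k + 2)/(k + 5).
Gosper form: A/B · C(k+1)/C(k) with A=k + 2, B=k + 5, C=1.
Need (k + 2)·f(k+1) − (k + 4)·f(k) = 1.
Bound: deg f ≤ 2.
Solving with deg f ≤ 2: f(k) = k*(k + 5)/12.
Get s_k = R·t_k = k*(-k - 5)/(6*(k + 2)*(k + 3)) with R(k) = B(k−1)f(k)/C(k) = k*(k + 4)*(k + 5)/12.
s_(k+1) − s_k = -2/(k**3 + 9*k**2 + 26*k + 24) = t_k.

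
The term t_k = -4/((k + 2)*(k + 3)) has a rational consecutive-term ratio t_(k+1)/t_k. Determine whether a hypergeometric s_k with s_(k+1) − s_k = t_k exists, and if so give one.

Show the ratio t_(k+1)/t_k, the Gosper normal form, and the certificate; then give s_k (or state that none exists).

r(k) = (k + 2)/(k + 4) after simplifying.
Factor: A=k + 2; B=k + 4; C=1.
Key eq: (k + 2)·f(k+1) = (k + 3)·f(k) + (1).
deg f ≤ 1 (via 1,1,0).
Solve for f: f(k) = k/2 (degree 1 ≤ 1).
Get s_k = R·t_k = -2*k/(k + 2) with R(k) = B(k−1)f(k)/C(k) = k*(k + 3)/2.
Δs = -4/(k**2 + 5*k + 6), as required.

s_k = -2*k/(k + 2)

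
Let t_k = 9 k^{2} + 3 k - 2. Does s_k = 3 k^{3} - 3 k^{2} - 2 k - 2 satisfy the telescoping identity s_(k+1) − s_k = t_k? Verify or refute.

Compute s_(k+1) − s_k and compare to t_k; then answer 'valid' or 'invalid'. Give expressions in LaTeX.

Valid — Δs_k = t_k.

s_(k+1) = 3*k**3 + 6*k**2 + k - 4
s_(k+1) − s_k = 9*k**2 + 3*k - 2
(s_(k+1) − s_k) − t_k = 0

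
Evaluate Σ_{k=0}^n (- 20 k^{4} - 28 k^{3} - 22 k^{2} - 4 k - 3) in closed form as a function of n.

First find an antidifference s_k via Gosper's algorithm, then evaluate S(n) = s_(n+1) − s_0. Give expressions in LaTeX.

S(n) = - 4 n^{5} - 17 n^{4} - 28 n^{3} - 20 n^{2} - 8 n - 3

Ratio r(k) = (20*k**4 + 108*k**3 + 226*k**2 + 212*k + 77)/(20*k**4 + 28*k**3 + 22*k**2 + 4*k + 3).
A = 1, B = 1, C = k**4 + 7*k**3/5 + 11*k**2/10 + k/5 + 3/20.
f must satisfy (1)·f(k+1) − (1)·f(k) = k**4 + 7*k**3/5 + 11*k**2/10 + k/5 + 3/20.
deg f ≤ 5 (via 0,0,4).
A polynomial solution: f(k) = k*(4*k**4 - 3*k**3 - 2*k + 4)/20.
Get s_k = R·t_k = k*(-4*k**4 + 3*k**3 + 2*k - 4) with R(k) = B(k−1)f(k)/C(k) = k*(4*k**4 - 3*k**3 - 2*k + 4)/(20*k**4 + 28*k**3 + 22*k**2 + 4*k + 3).
s_(k+1) − s_k = -20*k**4 - 28*k**3 - 22*k**2 - 4*k - 3 = t_k.
Σ_(k=0)^n t_k = s_(n+1) − s_(0) = (-4*n**5 - 17*n**4 - 28*n**3 - 20*n**2 - 8*n - 3) − (0), i.e. -4*n**5 - 17*n**4 - 28*n**3 - 20*n**2 - 8*n - 3.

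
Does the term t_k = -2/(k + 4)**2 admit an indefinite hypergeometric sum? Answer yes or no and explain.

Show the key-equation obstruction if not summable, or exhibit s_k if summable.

No — key equation has no polynomial f.

Step 1: r(k) = (k + 4)**2/(k + 5)**2.
Normal form (A,B,C) = (k**2 + 8*k + 16, k**2 + 10*k + 25, 1).
Key eq: (k**2 + 8*k + 16)·f(k+1) = (k**2 + 8*k + 16)·f(k) + (1).
From deg A=2, deg B=2, deg C=0: d=0.
Generic f = c0 gives residual -1; -1 = 0 cannot hold, so t_k is not Gosper-summable.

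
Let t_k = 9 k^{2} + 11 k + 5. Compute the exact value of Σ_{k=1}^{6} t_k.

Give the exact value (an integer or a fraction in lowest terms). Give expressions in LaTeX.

Step 1: r(k) = (9*k**2 + 29*k + 25)/(9*k**2 + 11*k + 5).
A = 1, B = 1, C = k**2 + 11*k/9 + 5/9.
Need (1)·f(k+1) − (1)·f(k) = k**2 + 11*k/9 + 5/9.
Bound: deg f ≤ 3.
Match coefficients ⇒ f(k) = k*(3*k**2 + k + 1)/9.
R(k) = B(k−1)·f(k)/C(k) = k*(3*k**2 + k + 1)/(9*k**2 + 11*k + 5); s_k = R·t_k = k*(3*k**2 + k + 1).
Verify: 9*k**2 + 11*k + 5 matches t_k.
Σ_(k=1)^(6) t_k = s_(7) − s_(1) = 1085 − (5) = 1080.

Σ = 1080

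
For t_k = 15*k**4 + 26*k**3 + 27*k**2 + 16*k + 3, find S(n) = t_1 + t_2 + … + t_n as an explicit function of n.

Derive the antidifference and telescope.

S(n) = n*(3*n**4 + 14*n**3 + 27*n**2 + 28*n + 15)

r(k) = (15*k**4 + 86*k**3 + 195*k**2 + 208*k + 87)/(15*k**4 + 26*k**3 + 27*k**2 + 16*k + 3) after simplifying.
Take A(k)=1, B(k)=1, C(k)=k**4 + 26*k**3/15 + 9*k**2/5 + 16*k/15 + 1/5.
Key eq: (1)·f(k+1) = (1)·f(k) + (k**4 + 26*k**3/15 + 9*k**2/5 + 16*k/15 + 1/5).
From deg A=0, deg B=0, deg C=4: d=5.
Solve for f: f(k) = k*(3*k**4 - k**3 + k**2 + k - 1)/15 (degree 5 ≤ 5).
Then R = B(k−1)f/C = k*(3*k**4 - k**3 + k**2 + k - 1)/(15*k**4 + 26*k**3 + 27*k**2 + 16*k + 3), so s_k = R(k)·t_k = k*(3*k**4 - k**3 + k**2 + k - 1).
Verify: 15*k**4 + 26*k**3 + 27*k**2 + 16*k + 3 matches t_k.
Σ_(k=1)^n t_k = s_(n+1) − s_(1) = (3*n**5 + 14*n**4 + 27*n**3 + 28*n**2 + 15*n + 3) − (3), i.e. n*(3*n**4 + 14*n**3 + 27*n**2 + 28*n + 15).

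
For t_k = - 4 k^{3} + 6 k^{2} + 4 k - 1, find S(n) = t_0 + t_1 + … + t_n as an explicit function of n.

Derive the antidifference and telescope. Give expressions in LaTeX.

S(n) = - n^{4} + 4 n^{2} + 2 n - 1

Ratio r(k) = (4*k**3 + 6*k**2 - 4*k - 5)/(4*k**3 - 6*k**2 - 4*k + 1).
Gosper form: A/B · C(k+1)/C(k) with A=1, B=1, C=k**3 - 3*k**2/2 - k + 1/4.
Key eq: (1)·f(k+1) = (1)·f(k) + (k**3 - 3*k**2/2 - k + 1/4).
Bound: deg f ≤ 4.
Coefficient equations give f(k) = k*(k**3 - 4*k**2 + 2*k + 2)/4.
R(k) = B(k−1)·f(k)/C(k) = k*(k**3 - 4*k**2 + 2*k + 2)/(4*k**3 - 6*k**2 - 4*k + 1); s_k = R·t_k = k*(-k**3 + 4*k**2 - 2*k - 2).
Check: Δs_k = -4*k**3 + 6*k**2 + 4*k - 1. ✓
Evaluate: s_(n+1) = -n**4 + 4*n**2 + 2*n - 1; subtract s_(0) = 0 ⇒ S(n) = -n**4 + 4*n**2 + 2*n - 1.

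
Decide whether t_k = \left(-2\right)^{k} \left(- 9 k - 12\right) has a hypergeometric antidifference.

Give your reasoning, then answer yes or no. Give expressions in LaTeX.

The ratio is 2*(-3*k - 7)/(3*k + 4).
A = -2, B = 1, C = k + 4/3.
Set up (-2)·f(k+1) − (1)·f(k) − (k + 4/3) = 0.
Degrees (0,0,1) ⇒ d ≤ 1.
Coefficient equations give f(k) = -(3*k + 2)/9.
R(k) = B(k−1)·f(k)/C(k) = -(3*k + 2)/(3*(3*k + 4)); s_k = R·t_k = (-2)**k*(3*k + 2).
Verify: (-2)**k*(-9*k - 12) matches t_k.

Yes. s_k = \left(-2\right)^{k} \left(3 k + 2\right).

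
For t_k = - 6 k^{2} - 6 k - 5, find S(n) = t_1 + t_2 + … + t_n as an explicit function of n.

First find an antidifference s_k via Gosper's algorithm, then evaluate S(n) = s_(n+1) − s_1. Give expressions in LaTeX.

Step 1: r(k) = (6*k**2 + 18*k + 17)/(6*k**2 + 6*k + 5).
Take A(k)=1, B(k)=1, C(k)=k**2 + k + 5/6.
Set up (1)·f(k+1) − (1)·f(k) − (k**2 + k + 5/6) = 0.
Bound: deg f ≤ 3.
Match coefficients ⇒ f(k) = k*(2*k**2 + 3)/6.
Then R = B(k−1)f/C = k*(2*k**2 + 3)/(6*k**2 + 6*k + 5), so s_k = R(k)·t_k = k*(-2*k**2 - 3).
Check: Δs_k = -6*k**2 - 6*k - 5. ✓
s_(n+1) = -2*n**3 - 6*n**2 - 9*n - 5 and s_(1) = -5, so S(n) = n*(-2*n**2 - 6*n - 9).

S(n) = n \left(- 2 n^{2} - 6 n - 9\right)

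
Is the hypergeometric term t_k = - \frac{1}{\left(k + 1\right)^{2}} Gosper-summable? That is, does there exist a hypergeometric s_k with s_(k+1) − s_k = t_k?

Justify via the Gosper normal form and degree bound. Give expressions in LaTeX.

No; the coefficient equations for f are inconsistent.

The ratio is (k + 1)**2/(k + 2)**2.
Take A(k)=k**2 + 2*k + 1, B(k)=k**2 + 4*k + 4, C(k)=1.
Solve (k**2 + 2*k + 1)·f(k+1) − (k**2 + 2*k + 1)·f(k) = 1.
From deg A=2, deg B=2, deg C=0: d=0.
Generic f = c0 gives residual -1; -1 = 0 cannot hold, so t_k is not Gosper-summable.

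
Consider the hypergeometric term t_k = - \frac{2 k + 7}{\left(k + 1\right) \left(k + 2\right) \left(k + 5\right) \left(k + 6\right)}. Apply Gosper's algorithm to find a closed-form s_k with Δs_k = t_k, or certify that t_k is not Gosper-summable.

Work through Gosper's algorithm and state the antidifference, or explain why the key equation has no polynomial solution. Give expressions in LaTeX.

Ratio r(k) = (k + 1)*(k + 5)*(2*k + 9)/((k + 3)*(k + 7)*(2*k + 7)).
Factor: A=k + 1; B=k + 7; C=k**3 + 21*k**2/2 + 73*k/2 + 42.
Set up (k + 1)·f(k+1) − (k + 6)·f(k) − (k**3 + 21*k**2/2 + 73*k/2 + 42) = 0.
deg f ≤ 5 (via 1,1,3).
Match coefficients ⇒ f(k) = k*(k + 2)*(k + 3)*(k + 4)*(k + 6)/10.
Then R = B(k−1)f/C = k*(k + 2)*(k + 6)**2/(5*(2*k + 7)), so s_k = R(k)·t_k = k*(-k - 6)/(5*(k**2 + 6*k + 5)).
Check: Δs_k = (-2*k - 7)/(k**4 + 14*k**3 + 65*k**2 + 112*k + 60). ✓

s_k = \frac{k \left(- k - 6\right)}{5 \left(k^{2} + 6 k + 5\right)}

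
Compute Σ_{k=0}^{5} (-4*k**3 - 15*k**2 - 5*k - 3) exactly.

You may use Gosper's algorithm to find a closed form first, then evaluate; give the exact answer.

Σ = -1818

Compute t_(k+1)/t_k: get (4*k**3 + 27*k**2 + 47*k + 27)/(4*k**3 + 15*k**2 + 5*k + 3).
Normal form (A,B,C) = (1, 1, k**3 + 15*k**2/4 + 5*k/4 + 3/4).
Key eq: (1)·f(k+1) = (1)·f(k) + (k**3 + 15*k**2/4 + 5*k/4 + 3/4).
Bound: deg f ≤ 4.
Coefficient equations give f(k) = k*(k**3 + 3*k**2 - 4*k + 3)/4.
R(k) = B(k−1)·f(k)/C(k) = k*(k**3 + 3*k**2 - 4*k + 3)/(4*k**3 + 15*k**2 + 5*k + 3); s_k = R·t_k = k*(-k**3 - 3*k**2 + 4*k - 3).
Check: Δs_k = -4*k**3 - 15*k**2 - 5*k - 3. ✓
Telescoping: Σ = s_(6) − s_(0) = -1818 − (0) = -1818.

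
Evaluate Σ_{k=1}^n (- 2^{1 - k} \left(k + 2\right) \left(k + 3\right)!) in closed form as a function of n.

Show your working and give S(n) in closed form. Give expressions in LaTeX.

S(n) = 48 - 2 \cdot 2^{- n} \left(n + 4\right)!

r(k) = (k + 3)*(k + 4)/(2*(k + 2)) after simplifying.
Factor: A=k/2 + 2; B=1; C=k + 2.
Solve (k/2 + 2)·f(k+1) − (1)·f(k) = k + 2.
Degrees (1,0,1) ⇒ d ≤ 0.
Solve for f: f(k) = 2 (degree 0 ≤ 0).
R(k) = B(k−1)·f(k)/C(k) = 2/(k + 2); s_k = R·t_k = -2**(2 - k)*factorial(k + 3).
Δs = -2**(1 - k)*(k + 2)*factorial(k + 3), as required.
s_(n+1) = -2**(1 - n)*factorial(n + 4) and s_(1) = -48, so S(n) = 48 - 2*factorial(n + 4)/2**n.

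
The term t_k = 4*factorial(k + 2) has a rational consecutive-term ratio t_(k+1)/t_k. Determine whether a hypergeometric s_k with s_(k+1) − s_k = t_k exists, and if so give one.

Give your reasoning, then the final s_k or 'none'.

Compute t_(k+1)/t_k: get k + 3.
Gosper form: A/B · C(k+1)/C(k) with A=k + 3, B=1, C=1.
f must satisfy (k + 3)·f(k+1) − (1)·f(k) = 1.
Degrees (1,0,0) ⇒ d ≤ -1.
Bound -1 < 0, so the key equation has no polynomial solution.

none (Gosper's algorithm certifies no s_k)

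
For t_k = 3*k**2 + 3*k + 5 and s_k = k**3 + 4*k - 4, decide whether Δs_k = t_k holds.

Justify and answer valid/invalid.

valid (s_(k+1) − s_k reduces to t_k)

s_(k+1) = 4*k + (k + 1)**3
s_(k+1) − s_k = -k**3 + (k + 1)**3 + 4
(s_(k+1) − s_k) − t_k = 0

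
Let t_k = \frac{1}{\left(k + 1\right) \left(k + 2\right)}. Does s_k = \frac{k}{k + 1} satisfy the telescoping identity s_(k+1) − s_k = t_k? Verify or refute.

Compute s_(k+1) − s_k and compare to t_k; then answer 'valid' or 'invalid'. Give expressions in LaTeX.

s_(k+1) = (k + 1)/(k + 2)
s_(k+1) − s_k = 1/(k**2 + 3*k + 2)
(s_(k+1) − s_k) − t_k = 0

Valid — Δs_k = t_k.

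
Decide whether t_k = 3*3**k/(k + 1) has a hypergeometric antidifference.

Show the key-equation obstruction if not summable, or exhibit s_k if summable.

The ratio is 3*(k + 1)/(k + 2).
A = 3*k + 3, B = k + 2, C = 1.
f must satisfy (3*k + 3)·f(k+1) − (k + 1)·f(k) = 1.
Bound: deg f ≤ -1.
Negative degree bound (-1): no f exists, t_k not Gosper-summable.

No; the degree bound rules out any f.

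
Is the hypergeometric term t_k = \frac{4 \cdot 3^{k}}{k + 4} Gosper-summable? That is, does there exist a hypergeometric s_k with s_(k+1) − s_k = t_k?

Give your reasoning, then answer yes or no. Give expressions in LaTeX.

No. Not Gosper-summable.

t_(k+1)/t_k = 3*(k + 4)/(k + 5).
Normal form (A,B,C) = (3*k + 12, k + 5, 1).
Set up (3*k + 12)·f(k+1) − (k + 4)·f(k) − (1) = 0.
Bound: deg f ≤ -1.
deg f ≤ -1 is impossible — no certificate.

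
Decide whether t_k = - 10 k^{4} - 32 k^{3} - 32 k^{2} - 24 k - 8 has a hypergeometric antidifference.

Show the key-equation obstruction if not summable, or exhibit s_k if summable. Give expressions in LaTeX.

t_(k+1)/t_k = (5*k**4 + 36*k**3 + 94*k**2 + 112*k + 53)/(5*k**4 + 16*k**3 + 16*k**2 + 12*k + 4).
Factor: A=1; B=1; C=k**4 + 16*k**3/5 + 16*k**2/5 + 12*k/5 + 4/5.
Key eq: (1)·f(k+1) = (1)·f(k) + (k**4 + 16*k**3/5 + 16*k**2/5 + 12*k/5 + 4/5).
Degrees (0,0,4) ⇒ d ≤ 5.
Solving with deg f ≤ 5: f(k) = k*(k**2 - k + 1)*(2*k**2 + 5*k + 1)/10.
Then R = B(k−1)f/C = k*(k**2 - k + 1)*(2*k**2 + 5*k + 1)/(2*(5*k**4 + 16*k**3 + 16*k**2 + 12*k + 4)), so s_k = R(k)·t_k = k*(-2*k**4 - 3*k**3 + 2*k**2 - 4*k - 1).
s_(k+1) − s_k = -10*k**4 - 32*k**3 - 32*k**2 - 24*k - 8 = t_k.

Yes. s_k = k \left(- 2 k^{4} - 3 k^{3} + 2 k^{2} - 4 k - 1\right).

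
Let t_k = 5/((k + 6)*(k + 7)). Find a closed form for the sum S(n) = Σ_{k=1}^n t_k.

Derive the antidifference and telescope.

S(n) = 5*n/(7*(n + 7))

t_(k+1)/t_k = (k + 6)/(k + 8).
Take A(k)=k + 6, B(k)=k + 8, C(k)=1.
f must satisfy (k + 6)·f(k+1) − (k + 7)·f(k) = 1.
deg f ≤ 1 (via 1,1,0).
A polynomial solution: f(k) = k/6.
R(k) = B(k−1)·f(k)/C(k) = k*(k + 7)/6; s_k = R·t_k = 5*k/(6*(k + 6)).
Δs = 5/(k**2 + 13*k + 42), as required.
Σ_(k=1)^n t_k = s_(n+1) − s_(1) = (5*(n + 1)/(6*(n + 7))) − (5/42), i.e. 5*n/(7*(n + 7)).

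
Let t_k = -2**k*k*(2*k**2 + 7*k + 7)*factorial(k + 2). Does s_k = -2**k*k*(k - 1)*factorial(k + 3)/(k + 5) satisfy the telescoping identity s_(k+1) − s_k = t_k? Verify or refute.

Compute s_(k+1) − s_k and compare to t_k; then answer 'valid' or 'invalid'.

Invalid: residual 2**(k + 1)*k*(2*k**3 + 17*k**2 + 41*k + 36)*factorial(k + 2)/((k + 5)*(k + 6)) ≠ 0.

s_(k+1) = -2**(k + 1)*k*(k + 1)*factorial(k + 4)/(k + 6)
s_(k+1) − s_k = -2**k*k*(k + 2)*(2*k**2 + 15*k + 23)*factorial(k + 3)/((k + 5)*(k + 6))
(s_(k+1) − s_k) − t_k = 2**(k + 1)*k*(2*k**3 + 17*k**2 + 41*k + 36)*factorial(k + 2)/((k + 5)*(k + 6))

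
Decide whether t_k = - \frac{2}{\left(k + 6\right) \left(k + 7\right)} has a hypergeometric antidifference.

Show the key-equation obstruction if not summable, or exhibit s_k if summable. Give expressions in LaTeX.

Yes. s_k = - \frac{k}{3 k + 18}.

Compute t_(k+1)/t_k: get (k + 6)/(k + 8).
Factor: A=k + 6; B=k + 8; C=1.
Key eq: (k + 6)·f(k+1) = (k + 7)·f(k) + (1).
Degrees (1,1,0) ⇒ d ≤ 1.
Solve for f: f(k) = k/6 (degree 1 ≤ 1).
Certificate R = B(k−1)f/C = k*(k + 7)/6 gives s_k = -k/(3*k + 18).
Check: Δs_k = -2/(k**2 + 13*k + 42). ✓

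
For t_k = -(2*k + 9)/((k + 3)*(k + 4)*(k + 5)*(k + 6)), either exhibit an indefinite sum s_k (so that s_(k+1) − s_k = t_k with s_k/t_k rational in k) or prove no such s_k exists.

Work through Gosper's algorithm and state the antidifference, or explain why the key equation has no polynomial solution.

s_k = k*(-k - 8)/(15*(k**2 + 8*k + 15))

r(k) = (k + 3)*(2*k + 11)/((k + 7)*(2*k + 9)) after simplifying.
Take A(k)=k + 3, B(k)=k + 7, C(k)=k + 9/2.
f must satisfy (k + 3)·f(k+1) − (k + 6)·f(k) = k + 9/2.
deg f ≤ 3 (via 1,1,1).
Solve for f: f(k) = k*(k + 4)*(k + 8)/30 (degree 3 ≤ 3).
So s_k = (B(k−1)f/C)·t_k = (k*(k + 4)*(k + 6)*(k + 8)/(15*(2*k + 9)))·t_k = k*(-k - 8)/(15*(k**2 + 8*k + 15)).
Check: Δs_k = (-2*k - 9)/(k**4 + 18*k**3 + 119*k**2 + 342*k + 360). ✓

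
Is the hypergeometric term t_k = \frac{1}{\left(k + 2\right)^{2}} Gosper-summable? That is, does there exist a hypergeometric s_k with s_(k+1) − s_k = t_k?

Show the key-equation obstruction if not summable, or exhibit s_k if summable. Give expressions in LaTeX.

Compute t_(k+1)/t_k: get (k + 2)**2/(k + 3)**2.
Take A(k)=k**2 + 4*k + 4, B(k)=k**2 + 6*k + 9, C(k)=1.
Solve (k**2 + 4*k + 4)·f(k+1) − (k**2 + 4*k + 4)·f(k) = 1.
d = 0 from the (2,2,0) case.
Put f(k) = c0: A·f(k+1) − B(k−1)·f(k) − C = -1; need -1 = 0 — inconsistent ⇒ no f, not summable.

No — t_k has no hypergeometric antidifference.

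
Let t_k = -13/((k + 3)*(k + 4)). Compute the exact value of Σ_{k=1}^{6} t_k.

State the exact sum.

t_(k+1)/t_k = (k + 3)/(k + 5).
Normal form (A,B,C) = (k + 3, k + 5, 1).
Need (k + 3)·f(k+1) − (k + 4)·f(k) = 1.
Bound: deg f ≤ 1.
Solving with deg f ≤ 1: f(k) = k/3.
So s_k = (B(k−1)f/C)·t_k = (k*(k + 4)/3)·t_k = -13*k/(3*k + 9).
s_(k+1) − s_k = -13/(k**2 + 7*k + 12) = t_k.
Evaluate s at k=7 and k=1: -91/30 and -13/12; difference -39/20.

Σ = -39/20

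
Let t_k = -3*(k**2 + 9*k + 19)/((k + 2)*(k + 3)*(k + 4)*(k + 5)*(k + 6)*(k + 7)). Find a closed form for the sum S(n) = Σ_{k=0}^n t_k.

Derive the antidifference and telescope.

S(n) = (-n**3 - 15*n**2 - 71*n - 57)/(48*(n**3 + 15*n**2 + 71*n + 105))

Ratio r(k) = (k + 2)*(9*k + (k + 1)**2 + 28)/((k + 8)*(k**2 + 9*k + 19)).
Factor: A=k + 2; B=k + 8; C=k**2 + 9*k + 19.
Solve (k + 2)·f(k+1) − (k + 7)·f(k) = k**2 + 9*k + 19.
Degrees (1,1,2) ⇒ d ≤ 5.
Solve for f: f(k) = k*(k + 3)*(k + 5)*(k**2 + 12*k + 44)/144 (degree 5 ≤ 5).
R(k) = B(k−1)·f(k)/C(k) = k*(k + 3)*(k + 5)*(k + 7)*(k**2 + 12*k + 44)/(144*(k**2 + 9*k + 19)); s_k = R·t_k = k*(-k**2 - 12*k - 44)/(48*(k**3 + 12*k**2 + 44*k + 48)).
Δs = 3*(-k**2 - 9*k - 19)/(k**6 + 27*k**5 + 295*k**4 + 1665*k**3 + 5104*k**2 + 8028*k + 5040), as required.
s_(n+1) = (-n**3 - 15*n**2 - 71*n - 57)/(48*(n**3 + 15*n**2 + 71*n + 105)) and s_(0) = 0, so S(n) = (-n**3 - 15*n**2 - 71*n - 57)/(48*(n**3 + 15*n**2 + 71*n + 105)).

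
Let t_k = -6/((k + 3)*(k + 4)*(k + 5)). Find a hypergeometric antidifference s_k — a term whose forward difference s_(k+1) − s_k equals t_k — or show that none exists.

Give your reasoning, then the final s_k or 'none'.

s_k = k*(-k - 7)/(4*(k + 3)*(k + 4))

Compute t_(k+1)/t_k: get (k + 3)/(k + 6).
Factor: A=k + 3; B=k + 6; C=1.
Solve (k + 3)·f(k+1) − (k + 5)·f(k) = 1.
deg f ≤ 2 (via 1,1,0).
Solving with deg f ≤ 2: f(k) = k*(k + 7)/24.
Get s_k = R·t_k = k*(-k - 7)/(4*(k + 3)*(k + 4)) with R(k) = B(k−1)f(k)/C(k) = k*(k + 5)*(k + 7)/24.
s_(k+1) − s_k = -6/(k**3 + 12*k**2 + 47*k + 60) = t_k.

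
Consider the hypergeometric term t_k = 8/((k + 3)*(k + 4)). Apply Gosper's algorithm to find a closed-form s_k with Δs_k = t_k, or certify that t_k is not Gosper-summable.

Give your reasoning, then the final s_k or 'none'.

Ratio r(k) = (k + 3)/(k + 5).
So A=k + 3 and B=k + 5, with C=1.
Set up (k + 3)·f(k+1) − (k + 4)·f(k) − (1) = 0.
Degrees (1,1,0) ⇒ d ≤ 1.
A polynomial solution: f(k) = k/3.
R(k) = B(k−1)·f(k)/C(k) = k*(k + 4)/3; s_k = R·t_k = 8*k/(3*(k + 3)).
s_(k+1) − s_k = 8/(k**2 + 7*k + 12) = t_k.

s_k = 8*k/(3*(k + 3))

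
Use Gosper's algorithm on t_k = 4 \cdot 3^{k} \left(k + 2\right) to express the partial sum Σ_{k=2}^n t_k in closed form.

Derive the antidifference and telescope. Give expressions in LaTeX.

S(n) = 6 \cdot 3^{n} n + 9 \cdot 3^{n} - 45

Compute t_(k+1)/t_k: get 3*(k + 3)/(k + 2).
Take A(k)=3, B(k)=1, C(k)=k + 2.
Key eq: (3)·f(k+1) = (1)·f(k) + (k + 2).
From deg A=0, deg B=0, deg C=1: d=1.
Match coefficients ⇒ f(k) = (2*k + 1)/4.
So s_k = (B(k−1)f/C)·t_k = ((2*k + 1)/(4*(k + 2)))·t_k = 3**k*(2*k + 1).
Δs = 4*3**k*(k + 2), as required.
Σ_(k=2)^n t_k = s_(n+1) − s_(2) = (3**(n + 1)*(2*n + 3)) − (45), i.e. 6*3**n*n + 9*3**n - 45.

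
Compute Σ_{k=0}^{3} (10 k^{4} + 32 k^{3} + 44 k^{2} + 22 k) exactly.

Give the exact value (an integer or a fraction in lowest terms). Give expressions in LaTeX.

Compute t_(k+1)/t_k: get (5*k**3 + 31*k**2 + 69*k + 54)/(k*(5*k**2 + 11*k + 11)).
Take A(k)=1, B(k)=1, C(k)=k**4 + 16*k**3/5 + 22*k**2/5 + 11*k/5.
Solve (1)·f(k+1) − (1)·f(k) = k**4 + 16*k**3/5 + 22*k**2/5 + 11*k/5.
d = 5 from the (0,0,4) case.
Coefficient equations give f(k) = k*(k - 1)*(k + 1)*(2*k**2 + 3*k + 4)/10.
Get s_k = R·t_k = k*(2*k**4 + 3*k**3 + 2*k**2 - 3*k - 4) with R(k) = B(k−1)f(k)/C(k) = (k - 1)*(2*k**2 + 3*k + 4)/(2*(5*k**2 + 11*k + 11)).
Δs = 2*k*(5*k**3 + 16*k**2 + 22*k + 11), as required.
Telescoping: Σ = s_(4) − s_(0) = 2880 − (0) = 2880.

Σ = 2880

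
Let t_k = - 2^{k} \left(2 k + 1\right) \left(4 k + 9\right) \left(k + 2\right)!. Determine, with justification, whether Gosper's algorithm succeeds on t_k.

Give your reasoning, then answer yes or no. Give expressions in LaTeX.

Yes. s_k = - 2^{k} \left(4 k - 3\right) \left(k + 2\right)!.

r(k) = 2*(k + 3)*(2*k + 3)*(4*k + 13)/((2*k + 1)*(4*k + 9)) after simplifying.
Take A(k)=2*k + 6, B(k)=1, C(k)=k**2 + 11*k/4 + 9/8.
f must satisfy (2*k + 6)·f(k+1) − (1)·f(k) = k**2 + 11*k/4 + 9/8.
Bound: deg f ≤ 1.
Solving with deg f ≤ 1: f(k) = (4*k - 3)/8.
So s_k = (B(k−1)f/C)·t_k = ((4*k - 3)/((2*k + 1)*(4*k + 9)))·t_k = -2**k*(4*k - 3)*factorial(k + 2).
Check: Δs_k = -2**k*(2*k + 1)*(4*k + 9)*factorial(k + 2). ✓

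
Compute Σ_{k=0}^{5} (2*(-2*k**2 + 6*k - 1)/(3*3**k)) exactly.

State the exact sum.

The ratio is (2*k**2 - 2*k - 3)/(3*(2*k**2 - 6*k + 1)).
Gosper form: A/B · C(k+1)/C(k) with A=1/3, B=1, C=k**2 - 3*k + 1/2.
Need (1/3)·f(k+1) − (1)·f(k) = k**2 - 3*k + 1/2.
deg f ≤ 2 (via 0,0,2).
Coefficient equations give f(k) = -3*k*(k - 2)/2.
Get s_k = R·t_k = 2*k*(k - 2)/3**k with R(k) = B(k−1)f(k)/C(k) = -3*k*(k - 2)/(2*k**2 - 6*k + 1).
s_(k+1) − s_k = 2*(-2*k**2 + 6*k - 1)/(3*3**k) = t_k.
Telescoping: Σ = s_(6) − s_(0) = 16/243 − (0) = 16/243.

Σ = 16/243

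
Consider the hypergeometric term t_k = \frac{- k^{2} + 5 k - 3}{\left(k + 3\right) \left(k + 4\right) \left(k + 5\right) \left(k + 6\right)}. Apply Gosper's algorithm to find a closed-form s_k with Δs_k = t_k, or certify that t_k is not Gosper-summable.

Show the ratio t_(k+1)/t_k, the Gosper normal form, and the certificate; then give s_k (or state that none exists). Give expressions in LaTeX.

s_k = \frac{k \left(- k^{2} + 8 k - 27\right)}{20 \left(k + 3\right) \left(k + 4\right) \left(k + 5\right)}

Compute t_(k+1)/t_k: get (k**3 - 10*k - 3)/(k**3 + 2*k**2 - 32*k + 21).
Take A(k)=k + 3, B(k)=k + 7, C(k)=k**2 - 5*k + 3.
Need (k + 3)·f(k+1) − (k + 6)·f(k) = k**2 - 5*k + 3.
deg f ≤ 3 (via 1,1,2).
Solve for f: f(k) = k*(k**2 - 8*k + 27)/20 (degree 3 ≤ 3).
Then R = B(k−1)f/C = k*(k + 6)*(k**2 - 8*k + 27)/(20*(k**2 - 5*k + 3)), so s_k = R(k)·t_k = k*(-k**2 + 8*k - 27)/(20*(k + 3)*(k + 4)*(k + 5)).
Verify: (-k**2 + 5*k - 3)/(k**4 + 18*k**3 + 119*k**2 + 342*k + 360) matches t_k.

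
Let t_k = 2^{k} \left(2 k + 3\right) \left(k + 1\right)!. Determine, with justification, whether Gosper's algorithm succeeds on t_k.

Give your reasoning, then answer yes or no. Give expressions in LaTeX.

Yes. s_k = 2^{k} \left(k + 1\right)!.

r(k) = 2*(k + 2)*(2*k + 5)/(2*k + 3) after simplifying.
So A=2*k + 4 and B=1, with C=k + 3/2.
Solve (2*k + 4)·f(k+1) − (1)·f(k) = k + 3/2.
d = 0 from the (1,0,1) case.
Coefficient equations give f(k) = 1/2.
Certificate R = B(k−1)f/C = 1/(2*k + 3) gives s_k = 2**k*factorial(k + 1).
Δs = 2**k*(2*k + 3)*factorial(k + 1), as required.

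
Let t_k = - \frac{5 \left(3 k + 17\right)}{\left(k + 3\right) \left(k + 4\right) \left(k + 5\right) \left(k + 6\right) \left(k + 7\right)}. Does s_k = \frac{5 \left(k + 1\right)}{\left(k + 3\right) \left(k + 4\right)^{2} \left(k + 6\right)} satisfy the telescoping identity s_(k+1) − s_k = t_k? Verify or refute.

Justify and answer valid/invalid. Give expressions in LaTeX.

Invalid: residual \frac{15 \left(4 k^{2} + 41 k + 103\right)}{k^{7} + 34 k^{6} + 490 k^{5} + 3880 k^{4} + 18229 k^{3} + 50806 k^{2} + 77760 k + 50400} ≠ 0.

s_(k+1) = 5*(k + 2)/((k + 4)*(k + 5)**2*(k + 7))
s_(k+1) − s_k = 5*(-(k + 1)*(k + 5)**2*(k + 7) + (k + 2)*(k + 3)*(k + 4)*(k + 6))/((k + 3)*(k + 4)**2*(k + 5)**2*(k + 6)*(k + 7))
(s_(k+1) − s_k) − t_k = 15*(4*k**2 + 41*k + 103)/(k**7 + 34*k**6 + 490*k**5 + 3880*k**4 + 18229*k**3 + 50806*k**2 + 77760*k + 50400)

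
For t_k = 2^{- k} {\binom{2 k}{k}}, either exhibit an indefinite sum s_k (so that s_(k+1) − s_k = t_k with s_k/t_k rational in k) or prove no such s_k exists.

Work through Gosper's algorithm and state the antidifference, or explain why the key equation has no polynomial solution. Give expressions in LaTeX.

r(k) = (2*k + 1)/(k + 1) after simplifying.
So A=2*k + 1 and B=k + 1, with C=1.
f must satisfy (2*k + 1)·f(k+1) − (k)·f(k) = 1.
From deg A=1, deg B=1, deg C=0: d=-1.
Bound -1 < 0, so the key equation has no polynomial solution.

no hypergeometric antidifference exists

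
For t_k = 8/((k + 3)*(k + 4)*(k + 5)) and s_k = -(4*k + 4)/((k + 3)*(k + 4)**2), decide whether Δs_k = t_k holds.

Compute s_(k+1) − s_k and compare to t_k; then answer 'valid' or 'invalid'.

Invalid: residual 12*(-3*k - 13)/(k**5 + 21*k**4 + 175*k**3 + 723*k**2 + 1480*k + 1200) ≠ 0.

s_(k+1) = 4*(-k - 2)/((k + 4)*(k + 5)**2)
s_(k+1) − s_k = 4*(2*k**2 + 9*k + 1)/(k**5 + 21*k**4 + 175*k**3 + 723*k**2 + 1480*k + 1200)
(s_(k+1) − s_k) − t_k = 12*(-3*k - 13)/(k**5 + 21*k**4 + 175*k**3 + 723*k**2 + 1480*k + 1200)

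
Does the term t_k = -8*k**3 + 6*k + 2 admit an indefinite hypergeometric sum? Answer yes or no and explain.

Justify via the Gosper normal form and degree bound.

Yes. s_k = k*(-2*k**3 + 4*k**2 + k - 1).

t_(k+1)/t_k = (3*k - 4*(k + 1)**3 + 4)/(-4*k**3 + 3*k + 1).
Normal form (A,B,C) = (1, 1, k**3 - 3*k/4 - 1/4).
Set up (1)·f(k+1) − (1)·f(k) − (k**3 - 3*k/4 - 1/4) = 0.
Degrees (0,0,3) ⇒ d ≤ 4.
Coefficient equations give f(k) = k*(2*k**3 - 4*k**2 - k + 1)/8.
Certificate R = B(k−1)f/C = k*(2*k**3 - 4*k**2 - k + 1)/(2*(k - 1)*(2*k + 1)**2) gives s_k = k*(-2*k**3 + 4*k**2 + k - 1).
s_(k+1) − s_k = -8*k**3 + 6*k + 2 = t_k.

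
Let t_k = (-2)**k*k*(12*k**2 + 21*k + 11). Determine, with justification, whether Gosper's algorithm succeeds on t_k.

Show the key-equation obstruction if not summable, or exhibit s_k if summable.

Yes. s_k = (-2)**k*k*(-4*k**2 + k + 3).

The ratio is 2*(-12*k**3 - 57*k**2 - 89*k - 44)/(k*(12*k**2 + 21*k + 11)).
Take A(k)=-2, B(k)=1, C(k)=k**3 + 7*k**2/4 + 11*k/12.
f must satisfy (-2)·f(k+1) − (1)·f(k) = k**3 + 7*k**2/4 + 11*k/12.
From deg A=0, deg B=0, deg C=3: d=3.
A polynomial solution: f(k) = -k*(k - 1)*(4*k + 3)/12.
R(k) = B(k−1)·f(k)/C(k) = -(k - 1)*(4*k + 3)/(12*k**2 + 21*k + 11); s_k = R·t_k = (-2)**k*k*(-4*k**2 + k + 3).
Δs = (-2)**k*k*(12*k**2 + 21*k + 11), as required.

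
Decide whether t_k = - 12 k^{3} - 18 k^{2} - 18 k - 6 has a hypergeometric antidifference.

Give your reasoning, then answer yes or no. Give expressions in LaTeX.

Yes. s_k = 3 k^{2} \left(- k^{2} - 1\right).

Ratio r(k) = (2*k**3 + 9*k**2 + 15*k + 9)/(2*k**3 + 3*k**2 + 3*k + 1).
So A=1 and B=1, with C=k**3 + 3*k**2/2 + 3*k/2 + 1/2.
Set up (1)·f(k+1) − (1)·f(k) − (k**3 + 3*k**2/2 + 3*k/2 + 1/2) = 0.
d = 4 from the (0,0,3) case.
A polynomial solution: f(k) = k**2*(k**2 + 1)/4.
Then R = B(k−1)f/C = k**2*(k**2 + 1)/(2*(2*k + 1)*(k**2 + k + 1)), so s_k = R(k)·t_k = 3*k**2*(-k**2 - 1).
Verify: -12*k**3 - 18*k**2 - 18*k - 6 matches t_k.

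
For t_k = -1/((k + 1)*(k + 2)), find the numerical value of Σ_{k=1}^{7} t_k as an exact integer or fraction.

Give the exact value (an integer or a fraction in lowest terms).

Σ = -7/18

t_(k+1)/t_k = (k + 1)/(k + 3).
A = k + 1, B = k + 3, C = 1.
Solve (k + 1)·f(k+1) − (k + 2)·f(k) = 1.
deg f ≤ 1 (via 1,1,0).
A polynomial solution: f(k) = k.
Get s_k = R·t_k = -k/(k + 1) with R(k) = B(k−1)f(k)/C(k) = k*(k + 2).
Δs = -1/(k**2 + 3*k + 2), as required.
Evaluate s at k=8 and k=1: -8/9 and -1/2; difference -7/18.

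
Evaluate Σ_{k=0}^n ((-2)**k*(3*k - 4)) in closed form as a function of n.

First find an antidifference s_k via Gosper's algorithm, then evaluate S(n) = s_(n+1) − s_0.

Step 1: r(k) = 2*(1 - 3*k)/(3*k - 4).
Gosper form: A/B · C(k+1)/C(k) with A=-2, B=1, C=k - 4/3.
f must satisfy (-2)·f(k+1) − (1)·f(k) = k - 4/3.
From deg A=0, deg B=0, deg C=1: d=1.
Match coefficients ⇒ f(k) = -(k - 2)/3.
So s_k = (B(k−1)f/C)·t_k = (-(k - 2)/(3*k - 4))·t_k = (-2)**k*(2 - k).
s_(k+1) − s_k = (-2)**k*(3*k - 4) = t_k.
s_(n+1) = (-2)**(n + 1)*(1 - n) and s_(0) = 2, so S(n) = 2*(-2)**n*n - 2*(-2)**n - 2.

S(n) = 2*(-2)**n*n - 2*(-2)**n - 2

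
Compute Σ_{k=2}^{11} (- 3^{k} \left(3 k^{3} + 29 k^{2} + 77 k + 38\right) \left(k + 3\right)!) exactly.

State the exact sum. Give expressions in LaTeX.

r(k) = 3*(3*k**4 + 50*k**3 + 296*k**2 + 723*k + 588)/(3*k**3 + 29*k**2 + 77*k + 38) after simplifying.
So A=3*k + 12 and B=1, with C=k**3 + 29*k**2/3 + 77*k/3 + 38/3.
Need (3*k + 12)·f(k+1) − (1)·f(k) = k**3 + 29*k**2/3 + 77*k/3 + 38/3.
Degrees (1,0,3) ⇒ d ≤ 2.
Coefficient equations give f(k) = (k**2 + 4*k - 2)/3.
Certificate R = B(k−1)f/C = (k**2 + 4*k - 2)/(3*k**3 + 29*k**2 + 77*k + 38) gives s_k = -3**k*(k**2 + 4*k - 2)*factorial(k + 3).
Check: Δs_k = -3**k*(3*k**3 + 29*k**2 + 77*k + 38)*factorial(k + 3). ✓
Telescoping: Σ = s_(12) − s_(2) = -132040837022814720000 − (-10800) = -132040837022814709200.

Σ = -132040837022814709200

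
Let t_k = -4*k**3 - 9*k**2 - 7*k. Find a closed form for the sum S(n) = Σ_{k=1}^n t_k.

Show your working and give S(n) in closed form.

Ratio r(k) = (4*k**3 + 21*k**2 + 37*k + 20)/(k*(4*k**2 + 9*k + 7)).
Gosper form: A/B · C(k+1)/C(k) with A=1, B=1, C=k**3 + 9*k**2/4 + 7*k/4.
Key eq: (1)·f(k+1) = (1)·f(k) + (k**3 + 9*k**2/4 + 7*k/4).
Degrees (0,0,3) ⇒ d ≤ 4.
Match coefficients ⇒ f(k) = k*(k - 1)*(k**2 + 2*k + 2)/4.
So s_k = (B(k−1)f/C)·t_k = ((k - 1)*(k**2 + 2*k + 2)/(4*k**2 + 9*k + 7))·t_k = k*(-k**3 - k**2 + 2).
s_(k+1) − s_k = k*(-4*k**2 - 9*k - 7) = t_k.
Σ_(k=1)^n t_k = s_(n+1) − s_(1) = (n*(-n**3 - 5*n**2 - 9*n - 5)) − (0), i.e. n*(-n**3 - 5*n**2 - 9*n - 5).

S(n) = n*(-n**3 - 5*n**2 - 9*n - 5)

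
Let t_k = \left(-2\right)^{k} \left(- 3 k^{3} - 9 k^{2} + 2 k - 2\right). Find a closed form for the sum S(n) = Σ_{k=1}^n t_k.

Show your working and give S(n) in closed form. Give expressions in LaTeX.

t_(k+1)/t_k = 2*(2*k - 3*(k + 1)**3 - 9*(k + 1)**2)/(3*k**3 + 9*k**2 - 2*k + 2).
Gosper form: A/B · C(k+1)/C(k) with A=-2, B=1, C=k**3 + 3*k**2 - 2*k/3 + 2/3.
Set up (-2)·f(k+1) − (1)·f(k) − (k**3 + 3*k**2 - 2*k/3 + 2/3) = 0.
From deg A=0, deg B=0, deg C=3: d=3.
Match coefficients ⇒ f(k) = -(k - 1)*(k**2 + 2*k - 2)/3.
So s_k = (B(k−1)f/C)·t_k = (-(k - 1)*(k**2 + 2*k - 2)/(3*k**3 + 9*k**2 - 2*k + 2))·t_k = (-2)**k*(k**3 + k**2 - 4*k + 2).
s_(k+1) − s_k = (-2)**k*(-3*k**3 - 9*k**2 + 2*k - 2) = t_k.
s_(n+1) = 2*(-2)**n*n*(-n**2 - 4*n - 1) and s_(1) = 0, so S(n) = 2*(-2)**n*n*(-n**2 - 4*n - 1).

S(n) = 2 \left(-2\right)^{n} n \left(- n^{2} - 4 n - 1\right)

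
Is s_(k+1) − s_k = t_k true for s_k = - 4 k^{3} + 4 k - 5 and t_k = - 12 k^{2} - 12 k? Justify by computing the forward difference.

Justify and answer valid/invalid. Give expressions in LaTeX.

Valid — Δs_k = t_k.

s_(k+1) = 4*k - 4*(k + 1)**3 - 1
s_(k+1) − s_k = 12*k*(-k - 1)
(s_(k+1) − s_k) − t_k = 0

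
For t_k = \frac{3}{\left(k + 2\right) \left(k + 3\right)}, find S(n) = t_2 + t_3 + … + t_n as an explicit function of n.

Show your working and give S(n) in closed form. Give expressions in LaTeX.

Step 1: r(k) = (k + 2)/(k + 4).
Factor: A=k + 2; B=k + 4; C=1.
Solve (k + 2)·f(k+1) − (k + 3)·f(k) = 1.
deg f ≤ 1 (via 1,1,0).
Match coefficients ⇒ f(k) = k/2.
So s_k = (B(k−1)f/C)·t_k = (k*(k + 3)/2)·t_k = 3*k/(2*(k + 2)).
Check: Δs_k = 3/(k**2 + 5*k + 6). ✓
Σ_(k=2)^n t_k = s_(n+1) − s_(2) = (3*(n + 1)/(2*(n + 3))) − (3/4), i.e. 3*(n - 1)/(4*(n + 3)).

S(n) = \frac{3 \left(n - 1\right)}{4 \left(n + 3\right)}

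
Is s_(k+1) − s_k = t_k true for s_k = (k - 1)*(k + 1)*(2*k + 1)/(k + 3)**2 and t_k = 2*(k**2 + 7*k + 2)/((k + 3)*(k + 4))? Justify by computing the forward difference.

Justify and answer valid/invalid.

s_(k+1) = k*(k + 2)*(2*k + 3)/(k + 4)**2
s_(k+1) − s_k = 2*(k**4 + 14*k**3 + 50*k**2 + 47*k + 8)/(k**4 + 14*k**3 + 73*k**2 + 168*k + 144)
(s_(k+1) − s_k) − t_k = 2*(-13*k**2 - 51*k - 16)/(k**4 + 14*k**3 + 73*k**2 + 168*k + 144)

Invalid: residual 2*(-13*k**2 - 51*k - 16)/(k**4 + 14*k**3 + 73*k**2 + 168*k + 144) ≠ 0.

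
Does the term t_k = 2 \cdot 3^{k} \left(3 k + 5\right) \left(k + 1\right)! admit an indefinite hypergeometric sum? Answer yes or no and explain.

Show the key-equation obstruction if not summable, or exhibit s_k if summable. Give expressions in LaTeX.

Yes. s_k = 2 \cdot 3^{k} \left(k + 1\right)!.

The ratio is 3*(k + 2)*(3*k + 8)/(3*k + 5).
Normal form (A,B,C) = (3*k + 6, 1, k + 5/3).
f must satisfy (3*k + 6)·f(k+1) − (1)·f(k) = k + 5/3.
Degrees (1,0,1) ⇒ d ≤ 0.
Coefficient equations give f(k) = 1/3.
Certificate R = B(k−1)f/C = 1/(3*k + 5) gives s_k = 2*3**k*factorial(k + 1).
s_(k+1) − s_k = 2*3**k*(3*k + 5)*factorial(k + 1) = t_k.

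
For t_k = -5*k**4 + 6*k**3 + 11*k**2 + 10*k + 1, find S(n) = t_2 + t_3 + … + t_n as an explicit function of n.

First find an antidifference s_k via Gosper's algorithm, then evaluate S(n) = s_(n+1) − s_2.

S(n) = -n**5 - n**4 + 5*n**3 + 12*n**2 + 8*n - 23

Ratio r(k) = (5*k**4 + 14*k**3 + k**2 - 30*k - 23)/(5*k**4 - 6*k**3 - 11*k**2 - 10*k - 1).
Take A(k)=1, B(k)=1, C(k)=k**4 - 6*k**3/5 - 11*k**2/5 - 2*k - 1/5.
Need (1)·f(k+1) − (1)·f(k) = k**4 - 6*k**3/5 - 11*k**2/5 - 2*k - 1/5.
From deg A=0, deg B=0, deg C=4: d=5.
Solving with deg f ≤ 5: f(k) = k*(k**4 - 4*k**3 + k**2 - k + 2)/5.
R(k) = B(k−1)·f(k)/C(k) = k*(k**4 - 4*k**3 + k**2 - k + 2)/(5*k**4 - 6*k**3 - 11*k**2 - 10*k - 1); s_k = R·t_k = k*(-k**4 + 4*k**3 - k**2 + k - 2).
Check: Δs_k = -5*k**4 + 6*k**3 + 11*k**2 + 10*k + 1. ✓
Evaluate: s_(n+1) = -n**5 - n**4 + 5*n**3 + 12*n**2 + 8*n + 1; subtract s_(2) = 24 ⇒ S(n) = -n**5 - n**4 + 5*n**3 + 12*n**2 + 8*n - 23.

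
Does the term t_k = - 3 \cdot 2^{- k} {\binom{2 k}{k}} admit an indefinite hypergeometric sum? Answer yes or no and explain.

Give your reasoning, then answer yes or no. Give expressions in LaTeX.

No; the degree bound rules out any f.

r(k) = (2*k + 1)/(k + 1) after simplifying.
A = 2*k + 1, B = k + 1, C = 1.
Key eq: (2*k + 1)·f(k+1) = (k)·f(k) + (1).
d = -1 from the (1,1,0) case.
deg f ≤ -1 is impossible — no certificate.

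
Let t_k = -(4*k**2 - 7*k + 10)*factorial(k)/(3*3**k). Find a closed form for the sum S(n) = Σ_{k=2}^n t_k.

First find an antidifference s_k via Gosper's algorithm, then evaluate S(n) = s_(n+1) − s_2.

S(n) = 3**(-n - 2)*(10*3**n - 12*n**2*factorial(n) - 15*n*factorial(n) - 3*factorial(n))

Ratio r(k) = (k + 1)*(-7*k + 4*(k + 1)**2 + 3)/(3*(4*k**2 - 7*k + 10)).
So A=k/3 + 1/3 and B=1, with C=k**2 - 7*k/4 + 5/2.
f must satisfy (k/3 + 1/3)·f(k+1) − (1)·f(k) = k**2 - 7*k/4 + 5/2.
Bound: deg f ≤ 1.
A polynomial solution: f(k) = 3*(4*k - 3)/4.
Certificate R = B(k−1)f/C = 3*(4*k - 3)/(4*k**2 - 7*k + 10) gives s_k = -(4*k - 3)*factorial(k)/3**k.
s_(k+1) − s_k = -(4*k**2 - 7*k + 10)*factorial(k)/(3*3**k) = t_k.
Evaluate: s_(n+1) = -3**(-n - 1)*(4*n + 1)*factorial(n + 1); subtract s_(2) = -10/9 ⇒ S(n) = 3**(-n - 2)*(10*3**n - 12*n**2*factorial(n) - 15*n*factorial(n) - 3*factorial(n)).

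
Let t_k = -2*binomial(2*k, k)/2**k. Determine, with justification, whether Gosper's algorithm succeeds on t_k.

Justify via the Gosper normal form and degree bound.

The ratio is (2*k + 1)/(k + 1).
So A=2*k + 1 and B=k + 1, with C=1.
f must satisfy (2*k + 1)·f(k+1) − (k)·f(k) = 1.
Degrees (1,1,0) ⇒ d ≤ -1.
d = -1 < 0 ⇒ no nonzero polynomial f; not summable.

No — t_k has no hypergeometric antidifference.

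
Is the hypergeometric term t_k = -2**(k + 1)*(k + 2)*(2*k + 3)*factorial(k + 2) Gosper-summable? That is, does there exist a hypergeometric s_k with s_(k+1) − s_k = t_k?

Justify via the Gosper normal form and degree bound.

r(k) = (k + 3)**2*(4*k + 10)/((k + 2)*(2*k + 3)) after simplifying.
A = 2*k + 6, B = 1, C = k**2 + 7*k/2 + 3.
Need (2*k + 6)·f(k+1) − (1)·f(k) = k**2 + 7*k/2 + 3.
d = 1 from the (1,0,2) case.
Solve for f: f(k) = k/2 (degree 1 ≤ 1).
Then R = B(k−1)f/C = k/((k + 2)*(2*k + 3)), so s_k = R(k)·t_k = -2**(k + 1)*k*factorial(k + 2).
Check: Δs_k = -2**(k + 1)*(k + 2)*(2*k + 3)*factorial(k + 2). ✓

Yes. s_k = -2**(k + 1)*k*factorial(k + 2).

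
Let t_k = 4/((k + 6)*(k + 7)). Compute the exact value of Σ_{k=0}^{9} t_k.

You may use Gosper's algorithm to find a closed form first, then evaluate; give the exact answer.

t_(k+1)/t_k = (k + 6)/(k + 8).
Gosper form: A/B · C(k+1)/C(k) with A=k + 6, B=k + 8, C=1.
f must satisfy (k + 6)·f(k+1) − (k + 7)·f(k) = 1.
d = 1 from the (1,1,0) case.
A polynomial solution: f(k) = k/6.
R(k) = B(k−1)·f(k)/C(k) = k*(k + 7)/6; s_k = R·t_k = 2*k/(3*(k + 6)).
Δs = 4/(k**2 + 13*k + 42), as required.
Σ_(k=0)^(9) t_k = s_(10) − s_(0) = 5/12 − (0) = 5/12.

Σ = 5/12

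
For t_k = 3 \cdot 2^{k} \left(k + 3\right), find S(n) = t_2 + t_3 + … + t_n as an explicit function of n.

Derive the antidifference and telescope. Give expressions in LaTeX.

S(n) = 6 \cdot 2^{n} n + 12 \cdot 2^{n} - 36

The ratio is 2*(k + 4)/(k + 3).
A = 2, B = 1, C = k + 3.
Solve (2)·f(k+1) − (1)·f(k) = k + 3.
Degrees (0,0,1) ⇒ d ≤ 1.
Solving with deg f ≤ 1: f(k) = k + 1.
So s_k = (B(k−1)f/C)·t_k = ((k + 1)/(k + 3))·t_k = 3*2**k*(k + 1).
Δs = 3*2**k*(k + 3), as required.
Σ_(k=2)^n t_k = s_(n+1) − s_(2) = (6*2**n*(n + 2)) − (36), i.e. 6*2**n*n + 12*2**n - 36.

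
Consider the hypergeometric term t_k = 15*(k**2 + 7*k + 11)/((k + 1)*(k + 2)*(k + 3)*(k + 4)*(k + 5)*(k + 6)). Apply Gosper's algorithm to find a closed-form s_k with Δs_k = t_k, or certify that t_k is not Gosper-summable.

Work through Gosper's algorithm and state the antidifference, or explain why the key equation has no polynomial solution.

Step 1: r(k) = (k + 1)*(7*k + (k + 1)**2 + 18)/((k + 7)*(k**2 + 7*k + 11)).
So A=k + 1 and B=k + 7, with C=k**2 + 7*k + 11.
Key eq: (k + 1)·f(k+1) = (k + 6)·f(k) + (k**2 + 7*k + 11).
deg f ≤ 5 (via 1,1,2).
A polynomial solution: f(k) = k*(k + 2)*(k + 4)*(k**2 + 9*k + 23)/45.
R(k) = B(k−1)·f(k)/C(k) = k*(k + 2)*(k + 4)*(k + 6)*(k**2 + 9*k + 23)/(45*(k**2 + 7*k + 11)); s_k = R·t_k = k*(k**2 + 9*k + 23)/(3*(k**3 + 9*k**2 + 23*k + 15)).
Verify: 15*(k**2 + 7*k + 11)/(k**6 + 21*k**5 + 175*k**4 + 735*k**3 + 1624*k**2 + 1764*k + 720) matches t_k.

s_k = k*(k**2 + 9*k + 23)/(3*(k**3 + 9*k**2 + 23*k + 15))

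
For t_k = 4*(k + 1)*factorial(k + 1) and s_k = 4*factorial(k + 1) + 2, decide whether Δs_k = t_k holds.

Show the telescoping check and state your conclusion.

valid; difference matches t_k

s_(k+1) = 4*factorial(k + 2) + 2
s_(k+1) − s_k = 4*(k + 1)*factorial(k + 1)
(s_(k+1) − s_k) − t_k = 0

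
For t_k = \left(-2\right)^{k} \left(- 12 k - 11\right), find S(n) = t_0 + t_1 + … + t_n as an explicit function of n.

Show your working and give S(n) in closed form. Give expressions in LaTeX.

r(k) = 2*(-12*k - 23)/(12*k + 11) after simplifying.
A = -2, B = 1, C = k + 11/12.
f must satisfy (-2)·f(k+1) − (1)·f(k) = k + 11/12.
Bound: deg f ≤ 1.
A polynomial solution: f(k) = -(4*k + 1)/12.
So s_k = (B(k−1)f/C)·t_k = (-(4*k + 1)/(12*k + 11))·t_k = (-2)**k*(4*k + 1).
s_(k+1) − s_k = (-2)**k*(-12*k - 11) = t_k.
Evaluate: s_(n+1) = (-2)**(n + 1)*(4*n + 5); subtract s_(0) = 1 ⇒ S(n) = -8*(-2)**n*n - 10*(-2)**n - 1.

S(n) = - 8 \left(-2\right)^{n} n - 10 \left(-2\right)^{n} - 1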